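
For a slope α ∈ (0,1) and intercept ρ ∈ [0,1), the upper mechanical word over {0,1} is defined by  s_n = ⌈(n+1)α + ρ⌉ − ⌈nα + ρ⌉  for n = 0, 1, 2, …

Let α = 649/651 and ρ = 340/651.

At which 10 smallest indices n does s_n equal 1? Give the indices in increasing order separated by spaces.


0 1 2 3 4 5 6 7 8 9

n=0: ⌈989/651⌉−⌈340/651⌉ = 2−1 = 1  ← one
n=1: ⌈1638/651⌉−⌈989/651⌉ = 3−2 = 1  ← one
n=2: ⌈2287/651⌉−⌈1638/651⌉ = 4−3 = 1  ← one
n=3: ⌈2936/651⌉−⌈2287/651⌉ = 5−4 = 1  ← one
n=4: ⌈3585/651⌉−⌈2936/651⌉ = 6−5 = 1  ← one
n=5: ⌈4234/651⌉−⌈3585/651⌉ = 7−6 = 1  ← one
n=6: ⌈4883/651⌉−⌈4234/651⌉ = 8−7 = 1  ← one
n=7: ⌈5532/651⌉−⌈4883/651⌉ = 9−8 = 1  ← one
n=8: ⌈6181/651⌉−⌈5532/651⌉ = 10−9 = 1  ← one
n=9: ⌈6830/651⌉−⌈6181/651⌉ = 11−10 = 1  ← one
positions of the first 10 ones: 0 1 2 3 4 5 6 7 8 9


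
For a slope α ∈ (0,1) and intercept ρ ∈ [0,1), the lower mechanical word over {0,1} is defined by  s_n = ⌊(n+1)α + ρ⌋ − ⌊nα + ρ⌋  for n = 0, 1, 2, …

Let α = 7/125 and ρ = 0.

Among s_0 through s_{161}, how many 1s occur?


#1s = Σ_{n=0}^{161} s_n = Σ_{n=0}^{161} (⌊(n+1)α+ρ⌋ − ⌊nα+ρ⌋)
the sum telescopes: every ⌊nα+ρ⌋ with 0 < n < 162 appears once with + and once with −, leaving ⌊162α+ρ⌋ − ⌊0·α+ρ⌋
162α + ρ = (162·7) / 125 = 1134/125
ρ = 0/125
⌊1134/125⌋ = 9,  ⌊0/125⌋ = 0
#1s = 9 − 0 = 9

9


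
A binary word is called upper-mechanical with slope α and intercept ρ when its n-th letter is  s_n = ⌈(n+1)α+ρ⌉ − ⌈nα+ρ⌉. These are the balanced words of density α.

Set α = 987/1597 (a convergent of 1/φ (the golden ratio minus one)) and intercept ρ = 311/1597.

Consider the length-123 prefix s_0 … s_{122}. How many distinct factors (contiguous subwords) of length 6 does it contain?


t_n = ⌈(n·987+311)/1597⌉ for n = 0 … 123:
  n=0…9: ⌈311/1597⌉=1 ⌈1298/1597⌉=1 ⌈2285/1597⌉=2 ⌈3272/1597⌉=3 ⌈4259/1597⌉=3 ⌈5246/1597⌉=4 ⌈6233/1597⌉=4 ⌈7220/1597⌉=5 ⌈8207/1597⌉=6 ⌈9194/1597⌉=6
  n=10…19: ⌈10181/1597⌉=7 ⌈11168/1597⌉=7 ⌈12155/1597⌉=8 ⌈13142/1597⌉=9 ⌈14129/1597⌉=9 ⌈15116/1597⌉=10 ⌈16103/1597⌉=11 ⌈17090/1597⌉=11 ⌈18077/1597⌉=12 ⌈19064/1597⌉=12
  n=20…29: ⌈20051/1597⌉=13 ⌈21038/1597⌉=14 ⌈22025/1597⌉=14 ⌈23012/1597⌉=15 ⌈23999/1597⌉=16 ⌈24986/1597⌉=16 ⌈25973/1597⌉=17 ⌈26960/1597⌉=17 ⌈27947/1597⌉=18 ⌈28934/1597⌉=19
  n=30…39: ⌈29921/1597⌉=19 ⌈30908/1597⌉=20 ⌈31895/1597⌉=20 ⌈32882/1597⌉=21 ⌈33869/1597⌉=22 ⌈34856/1597⌉=22 ⌈35843/1597⌉=23 ⌈36830/1597⌉=24 ⌈37817/1597⌉=24 ⌈38804/1597⌉=25
  n=40…49: ⌈39791/1597⌉=25 ⌈40778/1597⌉=26 ⌈41765/1597⌉=27 ⌈42752/1597⌉=27 ⌈43739/1597⌉=28 ⌈44726/1597⌉=29 ⌈45713/1597⌉=29 ⌈46700/1597⌉=30 ⌈47687/1597⌉=30 ⌈48674/1597⌉=31
  n=50…59: ⌈49661/1597⌉=32 ⌈50648/1597⌉=32 ⌈51635/1597⌉=33 ⌈52622/1597⌉=33 ⌈53609/1597⌉=34 ⌈54596/1597⌉=35 ⌈55583/1597⌉=35 ⌈56570/1597⌉=36 ⌈57557/1597⌉=37 ⌈58544/1597⌉=37
  n=60…69: ⌈59531/1597⌉=38 ⌈60518/1597⌉=38 ⌈61505/1597⌉=39 ⌈62492/1597⌉=40 ⌈63479/1597⌉=40 ⌈64466/1597⌉=41 ⌈65453/1597⌉=41 ⌈66440/1597⌉=42 ⌈67427/1597⌉=43 ⌈68414/1597⌉=43
  n=70…79: ⌈69401/1597⌉=44 ⌈70388/1597⌉=45 ⌈71375/1597⌉=45 ⌈72362/1597⌉=46 ⌈73349/1597⌉=46 ⌈74336/1597⌉=47 ⌈75323/1597⌉=48 ⌈76310/1597⌉=48 ⌈77297/1597⌉=49 ⌈78284/1597⌉=50
  n=80…89: ⌈79271/1597⌉=50 ⌈80258/1597⌉=51 ⌈81245/1597⌉=51 ⌈82232/1597⌉=52 ⌈83219/1597⌉=53 ⌈84206/1597⌉=53 ⌈85193/1597⌉=54 ⌈86180/1597⌉=54 ⌈87167/1597⌉=55 ⌈88154/1597⌉=56
  n=90…99: ⌈89141/1597⌉=56 ⌈90128/1597⌉=57 ⌈91115/1597⌉=58 ⌈92102/1597⌉=58 ⌈93089/1597⌉=59 ⌈94076/1597⌉=59 ⌈95063/1597⌉=60 ⌈96050/1597⌉=61 ⌈97037/1597⌉=61 ⌈98024/1597⌉=62
  n=100…109: ⌈99011/1597⌉=62 ⌈99998/1597⌉=63 ⌈100985/1597⌉=64 ⌈101972/1597⌉=64 ⌈102959/1597⌉=65 ⌈103946/1597⌉=66 ⌈104933/1597⌉=66 ⌈105920/1597⌉=67 ⌈106907/1597⌉=67 ⌈107894/1597⌉=68
  n=110…119: ⌈108881/1597⌉=69 ⌈109868/1597⌉=69 ⌈110855/1597⌉=70 ⌈111842/1597⌉=71 ⌈112829/1597⌉=71 ⌈113816/1597⌉=72 ⌈114803/1597⌉=72 ⌈115790/1597⌉=73 ⌈116777/1597⌉=74 ⌈117764/1597⌉=74
  n=120…123: ⌈118751/1597⌉=75 ⌈119738/1597⌉=75 ⌈120725/1597⌉=76 ⌈121712/1597⌉=77
s_n = t_(n+1) − t_n for n = 0 … 122 gives
prefix = 011010110101101101011011010110101101101011011010110101101101011010110110101101101011010110110101101011011010110110101101011
slide a length-6 window over [0..5] … [117..122] (118 windows); first occurrence of each distinct factor:
  [  0..  5] 011010
  [  1..  6] 110101
  [  2..  7] 101011
  [  3..  8] 010110
  [  4..  9] 101101
  [ 10.. 15] 011011
  [ 11.. 16] 110110
  (the other 111 windows repeat one of these)
distinct factors: {010110, 011010, 011011, 101011, 101101, 110101, 110110}
count = 7  (Sturmian bound for length 6 is 7)

7


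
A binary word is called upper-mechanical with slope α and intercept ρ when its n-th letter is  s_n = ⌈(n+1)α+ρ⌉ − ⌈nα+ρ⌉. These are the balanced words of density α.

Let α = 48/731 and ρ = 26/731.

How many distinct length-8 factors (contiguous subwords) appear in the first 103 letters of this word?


9

t_n = ⌈(n·48+26)/731⌉ for n = 0 … 103:
  n=0…9: ⌈26/731⌉=1 ⌈74/731⌉=1 ⌈122/731⌉=1 ⌈170/731⌉=1 ⌈218/731⌉=1 ⌈266/731⌉=1 ⌈314/731⌉=1 ⌈362/731⌉=1 ⌈410/731⌉=1 ⌈458/731⌉=1
  n=10…19: ⌈506/731⌉=1 ⌈554/731⌉=1 ⌈602/731⌉=1 ⌈650/731⌉=1 ⌈698/731⌉=1 ⌈746/731⌉=2 ⌈794/731⌉=2 ⌈842/731⌉=2 ⌈890/731⌉=2 ⌈938/731⌉=2
  n=20…29: ⌈986/731⌉=2 ⌈1034/731⌉=2 ⌈1082/731⌉=2 ⌈1130/731⌉=2 ⌈1178/731⌉=2 ⌈1226/731⌉=2 ⌈1274/731⌉=2 ⌈1322/731⌉=2 ⌈1370/731⌉=2 ⌈1418/731⌉=2
  n=30…39: ⌈1466/731⌉=3 ⌈1514/731⌉=3 ⌈1562/731⌉=3 ⌈1610/731⌉=3 ⌈1658/731⌉=3 ⌈1706/731⌉=3 ⌈1754/731⌉=3 ⌈1802/731⌉=3 ⌈1850/731⌉=3 ⌈1898/731⌉=3
  n=40…49: ⌈1946/731⌉=3 ⌈1994/731⌉=3 ⌈2042/731⌉=3 ⌈2090/731⌉=3 ⌈2138/731⌉=3 ⌈2186/731⌉=3 ⌈2234/731⌉=4 ⌈2282/731⌉=4 ⌈2330/731⌉=4 ⌈2378/731⌉=4
  n=50…59: ⌈2426/731⌉=4 ⌈2474/731⌉=4 ⌈2522/731⌉=4 ⌈2570/731⌉=4 ⌈2618/731⌉=4 ⌈2666/731⌉=4 ⌈2714/731⌉=4 ⌈2762/731⌉=4 ⌈2810/731⌉=4 ⌈2858/731⌉=4
  n=60…69: ⌈2906/731⌉=4 ⌈2954/731⌉=5 ⌈3002/731⌉=5 ⌈3050/731⌉=5 ⌈3098/731⌉=5 ⌈3146/731⌉=5 ⌈3194/731⌉=5 ⌈3242/731⌉=5 ⌈3290/731⌉=5 ⌈3338/731⌉=5
  n=70…79: ⌈3386/731⌉=5 ⌈3434/731⌉=5 ⌈3482/731⌉=5 ⌈3530/731⌉=5 ⌈3578/731⌉=5 ⌈3626/731⌉=5 ⌈3674/731⌉=6 ⌈3722/731⌉=6 ⌈3770/731⌉=6 ⌈3818/731⌉=6
  n=80…89: ⌈3866/731⌉=6 ⌈3914/731⌉=6 ⌈3962/731⌉=6 ⌈4010/731⌉=6 ⌈4058/731⌉=6 ⌈4106/731⌉=6 ⌈4154/731⌉=6 ⌈4202/731⌉=6 ⌈4250/731⌉=6 ⌈4298/731⌉=6
  n=90…99: ⌈4346/731⌉=6 ⌈4394/731⌉=7 ⌈4442/731⌉=7 ⌈4490/731⌉=7 ⌈4538/731⌉=7 ⌈4586/731⌉=7 ⌈4634/731⌉=7 ⌈4682/731⌉=7 ⌈4730/731⌉=7 ⌈4778/731⌉=7
  n=100…103: ⌈4826/731⌉=7 ⌈4874/731⌉=7 ⌈4922/731⌉=7 ⌈4970/731⌉=7
s_n = t_(n+1) − t_n for n = 0 … 102 gives
prefix = 0000000000000010000000000000010000000000000001000000000000001000000000000001000000000000001000000000000
slide a length-8 window over [0..7] … [95..102] (96 windows); first occurrence of each distinct factor:
  [  0..  7] 00000000
  [  7.. 14] 00000001
  [  8.. 15] 00000010
  [  9.. 16] 00000100
  [ 10.. 17] 00001000
  [ 11.. 18] 00010000
  [ 12.. 19] 00100000
  [ 13.. 20] 01000000
  [ 14.. 21] 10000000
  (the other 87 windows repeat one of these)
distinct factors: {00000000, 00000001, 00000010, 00000100, 00001000, 00010000, 00100000, 01000000, 10000000}
count = 9  (Sturmian bound for length 8 is 9)


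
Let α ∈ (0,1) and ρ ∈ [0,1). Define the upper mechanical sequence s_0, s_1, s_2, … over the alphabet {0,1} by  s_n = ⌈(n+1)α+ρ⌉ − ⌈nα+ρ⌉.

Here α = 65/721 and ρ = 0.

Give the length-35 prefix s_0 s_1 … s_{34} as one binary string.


n=0: ⌈(1·65)/721⌉ − ⌈(0·65)/721⌉ = ⌈65/721⌉ − ⌈0/721⌉ = 1 − 0 = 1
n=1: ⌈(2·65)/721⌉ − ⌈(1·65)/721⌉ = ⌈130/721⌉ − ⌈65/721⌉ = 1 − 1 = 0
n=2: ⌈(3·65)/721⌉ − ⌈(2·65)/721⌉ = ⌈195/721⌉ − ⌈130/721⌉ = 1 − 1 = 0
n=3: ⌈(4·65)/721⌉ − ⌈(3·65)/721⌉ = ⌈260/721⌉ − ⌈195/721⌉ = 1 − 1 = 0
n=4: ⌈(5·65)/721⌉ − ⌈(4·65)/721⌉ = ⌈325/721⌉ − ⌈260/721⌉ = 1 − 1 = 0
n=5: ⌈(6·65)/721⌉ − ⌈(5·65)/721⌉ = ⌈390/721⌉ − ⌈325/721⌉ = 1 − 1 = 0
n=6: ⌈(7·65)/721⌉ − ⌈(6·65)/721⌉ = ⌈455/721⌉ − ⌈390/721⌉ = 1 − 1 = 0
n=7: ⌈(8·65)/721⌉ − ⌈(7·65)/721⌉ = ⌈520/721⌉ − ⌈455/721⌉ = 1 − 1 = 0
n=8: ⌈(9·65)/721⌉ − ⌈(8·65)/721⌉ = ⌈585/721⌉ − ⌈520/721⌉ = 1 − 1 = 0
n=9: ⌈(10·65)/721⌉ − ⌈(9·65)/721⌉ = ⌈650/721⌉ − ⌈585/721⌉ = 1 − 1 = 0
n=10: ⌈(11·65)/721⌉ − ⌈(10·65)/721⌉ = ⌈715/721⌉ − ⌈650/721⌉ = 1 − 1 = 0
n=11: ⌈(12·65)/721⌉ − ⌈(11·65)/721⌉ = ⌈780/721⌉ − ⌈715/721⌉ = 2 − 1 = 1
n=12: ⌈(13·65)/721⌉ − ⌈(12·65)/721⌉ = ⌈845/721⌉ − ⌈780/721⌉ = 2 − 2 = 0
n=13: ⌈(14·65)/721⌉ − ⌈(13·65)/721⌉ = ⌈910/721⌉ − ⌈845/721⌉ = 2 − 2 = 0
n=14: ⌈(15·65)/721⌉ − ⌈(14·65)/721⌉ = ⌈975/721⌉ − ⌈910/721⌉ = 2 − 2 = 0
n=15: ⌈(16·65)/721⌉ − ⌈(15·65)/721⌉ = ⌈1040/721⌉ − ⌈975/721⌉ = 2 − 2 = 0
n=16: ⌈(17·65)/721⌉ − ⌈(16·65)/721⌉ = ⌈1105/721⌉ − ⌈1040/721⌉ = 2 − 2 = 0
n=17: ⌈(18·65)/721⌉ − ⌈(17·65)/721⌉ = ⌈1170/721⌉ − ⌈1105/721⌉ = 2 − 2 = 0
n=18: ⌈(19·65)/721⌉ − ⌈(18·65)/721⌉ = ⌈1235/721⌉ − ⌈1170/721⌉ = 2 − 2 = 0
n=19: ⌈(20·65)/721⌉ − ⌈(19·65)/721⌉ = ⌈1300/721⌉ − ⌈1235/721⌉ = 2 − 2 = 0
n=20: ⌈(21·65)/721⌉ − ⌈(20·65)/721⌉ = ⌈1365/721⌉ − ⌈1300/721⌉ = 2 − 2 = 0
n=21: ⌈(22·65)/721⌉ − ⌈(21·65)/721⌉ = ⌈1430/721⌉ − ⌈1365/721⌉ = 2 − 2 = 0
n=22: ⌈(23·65)/721⌉ − ⌈(22·65)/721⌉ = ⌈1495/721⌉ − ⌈1430/721⌉ = 3 − 2 = 1
n=23: ⌈(24·65)/721⌉ − ⌈(23·65)/721⌉ = ⌈1560/721⌉ − ⌈1495/721⌉ = 3 − 3 = 0
n=24: ⌈(25·65)/721⌉ − ⌈(24·65)/721⌉ = ⌈1625/721⌉ − ⌈1560/721⌉ = 3 − 3 = 0
n=25: ⌈(26·65)/721⌉ − ⌈(25·65)/721⌉ = ⌈1690/721⌉ − ⌈1625/721⌉ = 3 − 3 = 0
n=26: ⌈(27·65)/721⌉ − ⌈(26·65)/721⌉ = ⌈1755/721⌉ − ⌈1690/721⌉ = 3 − 3 = 0
n=27: ⌈(28·65)/721⌉ − ⌈(27·65)/721⌉ = ⌈1820/721⌉ − ⌈1755/721⌉ = 3 − 3 = 0
n=28: ⌈(29·65)/721⌉ − ⌈(28·65)/721⌉ = ⌈1885/721⌉ − ⌈1820/721⌉ = 3 − 3 = 0
n=29: ⌈(30·65)/721⌉ − ⌈(29·65)/721⌉ = ⌈1950/721⌉ − ⌈1885/721⌉ = 3 − 3 = 0
n=30: ⌈(31·65)/721⌉ − ⌈(30·65)/721⌉ = ⌈2015/721⌉ − ⌈1950/721⌉ = 3 − 3 = 0
n=31: ⌈(32·65)/721⌉ − ⌈(31·65)/721⌉ = ⌈2080/721⌉ − ⌈2015/721⌉ = 3 − 3 = 0
n=32: ⌈(33·65)/721⌉ − ⌈(32·65)/721⌉ = ⌈2145/721⌉ − ⌈2080/721⌉ = 3 − 3 = 0
n=33: ⌈(34·65)/721⌉ − ⌈(33·65)/721⌉ = ⌈2210/721⌉ − ⌈2145/721⌉ = 4 − 3 = 1
n=34: ⌈(35·65)/721⌉ − ⌈(34·65)/721⌉ = ⌈2275/721⌉ − ⌈2210/721⌉ = 4 − 4 = 0

10000000000100000000001000000000010


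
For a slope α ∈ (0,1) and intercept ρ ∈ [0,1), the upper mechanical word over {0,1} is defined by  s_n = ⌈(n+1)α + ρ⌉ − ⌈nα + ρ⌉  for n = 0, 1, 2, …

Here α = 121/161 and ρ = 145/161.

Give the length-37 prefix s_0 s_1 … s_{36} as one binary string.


1110111011101110111011101110111011101

n=0: ⌈(1·121+145)/161⌉ − ⌈(0·121+145)/161⌉ = ⌈266/161⌉ − ⌈145/161⌉ = 2 − 1 = 1
n=1: ⌈(2·121+145)/161⌉ − ⌈(1·121+145)/161⌉ = ⌈387/161⌉ − ⌈266/161⌉ = 3 − 2 = 1
n=2: ⌈(3·121+145)/161⌉ − ⌈(2·121+145)/161⌉ = ⌈508/161⌉ − ⌈387/161⌉ = 4 − 3 = 1
n=3: ⌈(4·121+145)/161⌉ − ⌈(3·121+145)/161⌉ = ⌈629/161⌉ − ⌈508/161⌉ = 4 − 4 = 0
n=4: ⌈(5·121+145)/161⌉ − ⌈(4·121+145)/161⌉ = ⌈750/161⌉ − ⌈629/161⌉ = 5 − 4 = 1
n=5: ⌈(6·121+145)/161⌉ − ⌈(5·121+145)/161⌉ = ⌈871/161⌉ − ⌈750/161⌉ = 6 − 5 = 1
n=6: ⌈(7·121+145)/161⌉ − ⌈(6·121+145)/161⌉ = ⌈992/161⌉ − ⌈871/161⌉ = 7 − 6 = 1
n=7: ⌈(8·121+145)/161⌉ − ⌈(7·121+145)/161⌉ = ⌈1113/161⌉ − ⌈992/161⌉ = 7 − 7 = 0
n=8: ⌈(9·121+145)/161⌉ − ⌈(8·121+145)/161⌉ = ⌈1234/161⌉ − ⌈1113/161⌉ = 8 − 7 = 1
n=9: ⌈(10·121+145)/161⌉ − ⌈(9·121+145)/161⌉ = ⌈1355/161⌉ − ⌈1234/161⌉ = 9 − 8 = 1
n=10: ⌈(11·121+145)/161⌉ − ⌈(10·121+145)/161⌉ = ⌈1476/161⌉ − ⌈1355/161⌉ = 10 − 9 = 1
n=11: ⌈(12·121+145)/161⌉ − ⌈(11·121+145)/161⌉ = ⌈1597/161⌉ − ⌈1476/161⌉ = 10 − 10 = 0
n=12: ⌈(13·121+145)/161⌉ − ⌈(12·121+145)/161⌉ = ⌈1718/161⌉ − ⌈1597/161⌉ = 11 − 10 = 1
n=13: ⌈(14·121+145)/161⌉ − ⌈(13·121+145)/161⌉ = ⌈1839/161⌉ − ⌈1718/161⌉ = 12 − 11 = 1
n=14: ⌈(15·121+145)/161⌉ − ⌈(14·121+145)/161⌉ = ⌈1960/161⌉ − ⌈1839/161⌉ = 13 − 12 = 1
n=15: ⌈(16·121+145)/161⌉ − ⌈(15·121+145)/161⌉ = ⌈2081/161⌉ − ⌈1960/161⌉ = 13 − 13 = 0
n=16: ⌈(17·121+145)/161⌉ − ⌈(16·121+145)/161⌉ = ⌈2202/161⌉ − ⌈2081/161⌉ = 14 − 13 = 1
n=17: ⌈(18·121+145)/161⌉ − ⌈(17·121+145)/161⌉ = ⌈2323/161⌉ − ⌈2202/161⌉ = 15 − 14 = 1
n=18: ⌈(19·121+145)/161⌉ − ⌈(18·121+145)/161⌉ = ⌈2444/161⌉ − ⌈2323/161⌉ = 16 − 15 = 1
n=19: ⌈(20·121+145)/161⌉ − ⌈(19·121+145)/161⌉ = ⌈2565/161⌉ − ⌈2444/161⌉ = 16 − 16 = 0
n=20: ⌈(21·121+145)/161⌉ − ⌈(20·121+145)/161⌉ = ⌈2686/161⌉ − ⌈2565/161⌉ = 17 − 16 = 1
n=21: ⌈(22·121+145)/161⌉ − ⌈(21·121+145)/161⌉ = ⌈2807/161⌉ − ⌈2686/161⌉ = 18 − 17 = 1
n=22: ⌈(23·121+145)/161⌉ − ⌈(22·121+145)/161⌉ = ⌈2928/161⌉ − ⌈2807/161⌉ = 19 − 18 = 1
n=23: ⌈(24·121+145)/161⌉ − ⌈(23·121+145)/161⌉ = ⌈3049/161⌉ − ⌈2928/161⌉ = 19 − 19 = 0
n=24: ⌈(25·121+145)/161⌉ − ⌈(24·121+145)/161⌉ = ⌈3170/161⌉ − ⌈3049/161⌉ = 20 − 19 = 1
n=25: ⌈(26·121+145)/161⌉ − ⌈(25·121+145)/161⌉ = ⌈3291/161⌉ − ⌈3170/161⌉ = 21 − 20 = 1
n=26: ⌈(27·121+145)/161⌉ − ⌈(26·121+145)/161⌉ = ⌈3412/161⌉ − ⌈3291/161⌉ = 22 − 21 = 1
n=27: ⌈(28·121+145)/161⌉ − ⌈(27·121+145)/161⌉ = ⌈3533/161⌉ − ⌈3412/161⌉ = 22 − 22 = 0
n=28: ⌈(29·121+145)/161⌉ − ⌈(28·121+145)/161⌉ = ⌈3654/161⌉ − ⌈3533/161⌉ = 23 − 22 = 1
n=29: ⌈(30·121+145)/161⌉ − ⌈(29·121+145)/161⌉ = ⌈3775/161⌉ − ⌈3654/161⌉ = 24 − 23 = 1
n=30: ⌈(31·121+145)/161⌉ − ⌈(30·121+145)/161⌉ = ⌈3896/161⌉ − ⌈3775/161⌉ = 25 − 24 = 1
n=31: ⌈(32·121+145)/161⌉ − ⌈(31·121+145)/161⌉ = ⌈4017/161⌉ − ⌈3896/161⌉ = 25 − 25 = 0
n=32: ⌈(33·121+145)/161⌉ − ⌈(32·121+145)/161⌉ = ⌈4138/161⌉ − ⌈4017/161⌉ = 26 − 25 = 1
n=33: ⌈(34·121+145)/161⌉ − ⌈(33·121+145)/161⌉ = ⌈4259/161⌉ − ⌈4138/161⌉ = 27 − 26 = 1
n=34: ⌈(35·121+145)/161⌉ − ⌈(34·121+145)/161⌉ = ⌈4380/161⌉ − ⌈4259/161⌉ = 28 − 27 = 1
n=35: ⌈(36·121+145)/161⌉ − ⌈(35·121+145)/161⌉ = ⌈4501/161⌉ − ⌈4380/161⌉ = 28 − 28 = 0
n=36: ⌈(37·121+145)/161⌉ − ⌈(36·121+145)/161⌉ = ⌈4622/161⌉ − ⌈4501/161⌉ = 29 − 28 = 1


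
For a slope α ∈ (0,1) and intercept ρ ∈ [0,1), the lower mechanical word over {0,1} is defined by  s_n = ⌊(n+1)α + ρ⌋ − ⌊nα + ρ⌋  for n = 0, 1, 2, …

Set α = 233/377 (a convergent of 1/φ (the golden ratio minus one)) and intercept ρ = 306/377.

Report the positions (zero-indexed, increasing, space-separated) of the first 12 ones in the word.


n=0: ⌊539/377⌋−⌊306/377⌋ = 1−0 = 1  ← one
n=1: ⌊772/377⌋−⌊539/377⌋ = 2−1 = 1  ← one
n=2: ⌊1005/377⌋−⌊772/377⌋ = 2−2 = 0
n=3: ⌊1238/377⌋−⌊1005/377⌋ = 3−2 = 1  ← one
n=4: ⌊1471/377⌋−⌊1238/377⌋ = 3−3 = 0
n=5: ⌊1704/377⌋−⌊1471/377⌋ = 4−3 = 1  ← one
n=6: ⌊1937/377⌋−⌊1704/377⌋ = 5−4 = 1  ← one
n=7: ⌊2170/377⌋−⌊1937/377⌋ = 5−5 = 0
n=8: ⌊2403/377⌋−⌊2170/377⌋ = 6−5 = 1  ← one
n=9: ⌊2636/377⌋−⌊2403/377⌋ = 6−6 = 0
n=10: ⌊2869/377⌋−⌊2636/377⌋ = 7−6 = 1  ← one
n=11: ⌊3102/377⌋−⌊2869/377⌋ = 8−7 = 1  ← one
n=12: ⌊3335/377⌋−⌊3102/377⌋ = 8−8 = 0
n=13: ⌊3568/377⌋−⌊3335/377⌋ = 9−8 = 1  ← one
n=14: ⌊3801/377⌋−⌊3568/377⌋ = 10−9 = 1  ← one
n=15: ⌊4034/377⌋−⌊3801/377⌋ = 10−10 = 0
n=16: ⌊4267/377⌋−⌊4034/377⌋ = 11−10 = 1  ← one
n=17: ⌊4500/377⌋−⌊4267/377⌋ = 11−11 = 0
n=18: ⌊4733/377⌋−⌊4500/377⌋ = 12−11 = 1  ← one
positions of the first 12 ones: 0 1 3 5 6 8 10 11 13 14 16 18

0 1 3 5 6 8 10 11 13 14 16 18


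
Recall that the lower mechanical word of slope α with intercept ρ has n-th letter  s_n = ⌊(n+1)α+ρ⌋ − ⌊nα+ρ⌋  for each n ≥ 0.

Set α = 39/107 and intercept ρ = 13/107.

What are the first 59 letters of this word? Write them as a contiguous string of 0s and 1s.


n=0: ⌊(1·39+13)/107⌋ − ⌊(0·39+13)/107⌋ = ⌊52/107⌋ − ⌊13/107⌋ = 0 − 0 = 0
n=1: ⌊(2·39+13)/107⌋ − ⌊(1·39+13)/107⌋ = ⌊91/107⌋ − ⌊52/107⌋ = 0 − 0 = 0
n=2: ⌊(3·39+13)/107⌋ − ⌊(2·39+13)/107⌋ = ⌊130/107⌋ − ⌊91/107⌋ = 1 − 0 = 1
n=3: ⌊(4·39+13)/107⌋ − ⌊(3·39+13)/107⌋ = ⌊169/107⌋ − ⌊130/107⌋ = 1 − 1 = 0
n=4: ⌊(5·39+13)/107⌋ − ⌊(4·39+13)/107⌋ = ⌊208/107⌋ − ⌊169/107⌋ = 1 − 1 = 0
n=5: ⌊(6·39+13)/107⌋ − ⌊(5·39+13)/107⌋ = ⌊247/107⌋ − ⌊208/107⌋ = 2 − 1 = 1
n=6: ⌊(7·39+13)/107⌋ − ⌊(6·39+13)/107⌋ = ⌊286/107⌋ − ⌊247/107⌋ = 2 − 2 = 0
n=7: ⌊(8·39+13)/107⌋ − ⌊(7·39+13)/107⌋ = ⌊325/107⌋ − ⌊286/107⌋ = 3 − 2 = 1
n=8: ⌊(9·39+13)/107⌋ − ⌊(8·39+13)/107⌋ = ⌊364/107⌋ − ⌊325/107⌋ = 3 − 3 = 0
n=9: ⌊(10·39+13)/107⌋ − ⌊(9·39+13)/107⌋ = ⌊403/107⌋ − ⌊364/107⌋ = 3 − 3 = 0
n=10: ⌊(11·39+13)/107⌋ − ⌊(10·39+13)/107⌋ = ⌊442/107⌋ − ⌊403/107⌋ = 4 − 3 = 1
n=11: ⌊(12·39+13)/107⌋ − ⌊(11·39+13)/107⌋ = ⌊481/107⌋ − ⌊442/107⌋ = 4 − 4 = 0
n=12: ⌊(13·39+13)/107⌋ − ⌊(12·39+13)/107⌋ = ⌊520/107⌋ − ⌊481/107⌋ = 4 − 4 = 0
n=13: ⌊(14·39+13)/107⌋ − ⌊(13·39+13)/107⌋ = ⌊559/107⌋ − ⌊520/107⌋ = 5 − 4 = 1
n=14: ⌊(15·39+13)/107⌋ − ⌊(14·39+13)/107⌋ = ⌊598/107⌋ − ⌊559/107⌋ = 5 − 5 = 0
n=15: ⌊(16·39+13)/107⌋ − ⌊(15·39+13)/107⌋ = ⌊637/107⌋ − ⌊598/107⌋ = 5 − 5 = 0
n=16: ⌊(17·39+13)/107⌋ − ⌊(16·39+13)/107⌋ = ⌊676/107⌋ − ⌊637/107⌋ = 6 − 5 = 1
n=17: ⌊(18·39+13)/107⌋ − ⌊(17·39+13)/107⌋ = ⌊715/107⌋ − ⌊676/107⌋ = 6 − 6 = 0
n=18: ⌊(19·39+13)/107⌋ − ⌊(18·39+13)/107⌋ = ⌊754/107⌋ − ⌊715/107⌋ = 7 − 6 = 1
n=19: ⌊(20·39+13)/107⌋ − ⌊(19·39+13)/107⌋ = ⌊793/107⌋ − ⌊754/107⌋ = 7 − 7 = 0
n=20: ⌊(21·39+13)/107⌋ − ⌊(20·39+13)/107⌋ = ⌊832/107⌋ − ⌊793/107⌋ = 7 − 7 = 0
n=21: ⌊(22·39+13)/107⌋ − ⌊(21·39+13)/107⌋ = ⌊871/107⌋ − ⌊832/107⌋ = 8 − 7 = 1
n=22: ⌊(23·39+13)/107⌋ − ⌊(22·39+13)/107⌋ = ⌊910/107⌋ − ⌊871/107⌋ = 8 − 8 = 0
n=23: ⌊(24·39+13)/107⌋ − ⌊(23·39+13)/107⌋ = ⌊949/107⌋ − ⌊910/107⌋ = 8 − 8 = 0
n=24: ⌊(25·39+13)/107⌋ − ⌊(24·39+13)/107⌋ = ⌊988/107⌋ − ⌊949/107⌋ = 9 − 8 = 1
n=25: ⌊(26·39+13)/107⌋ − ⌊(25·39+13)/107⌋ = ⌊1027/107⌋ − ⌊988/107⌋ = 9 − 9 = 0
n=26: ⌊(27·39+13)/107⌋ − ⌊(26·39+13)/107⌋ = ⌊1066/107⌋ − ⌊1027/107⌋ = 9 − 9 = 0
n=27: ⌊(28·39+13)/107⌋ − ⌊(27·39+13)/107⌋ = ⌊1105/107⌋ − ⌊1066/107⌋ = 10 − 9 = 1
n=28: ⌊(29·39+13)/107⌋ − ⌊(28·39+13)/107⌋ = ⌊1144/107⌋ − ⌊1105/107⌋ = 10 − 10 = 0
n=29: ⌊(30·39+13)/107⌋ − ⌊(29·39+13)/107⌋ = ⌊1183/107⌋ − ⌊1144/107⌋ = 11 − 10 = 1
n=30: ⌊(31·39+13)/107⌋ − ⌊(30·39+13)/107⌋ = ⌊1222/107⌋ − ⌊1183/107⌋ = 11 − 11 = 0
n=31: ⌊(32·39+13)/107⌋ − ⌊(31·39+13)/107⌋ = ⌊1261/107⌋ − ⌊1222/107⌋ = 11 − 11 = 0
n=32: ⌊(33·39+13)/107⌋ − ⌊(32·39+13)/107⌋ = ⌊1300/107⌋ − ⌊1261/107⌋ = 12 − 11 = 1
n=33: ⌊(34·39+13)/107⌋ − ⌊(33·39+13)/107⌋ = ⌊1339/107⌋ − ⌊1300/107⌋ = 12 − 12 = 0
n=34: ⌊(35·39+13)/107⌋ − ⌊(34·39+13)/107⌋ = ⌊1378/107⌋ − ⌊1339/107⌋ = 12 − 12 = 0
n=35: ⌊(36·39+13)/107⌋ − ⌊(35·39+13)/107⌋ = ⌊1417/107⌋ − ⌊1378/107⌋ = 13 − 12 = 1
n=36: ⌊(37·39+13)/107⌋ − ⌊(36·39+13)/107⌋ = ⌊1456/107⌋ − ⌊1417/107⌋ = 13 − 13 = 0
n=37: ⌊(38·39+13)/107⌋ − ⌊(37·39+13)/107⌋ = ⌊1495/107⌋ − ⌊1456/107⌋ = 13 − 13 = 0
n=38: ⌊(39·39+13)/107⌋ − ⌊(38·39+13)/107⌋ = ⌊1534/107⌋ − ⌊1495/107⌋ = 14 − 13 = 1
n=39: ⌊(40·39+13)/107⌋ − ⌊(39·39+13)/107⌋ = ⌊1573/107⌋ − ⌊1534/107⌋ = 14 − 14 = 0
n=40: ⌊(41·39+13)/107⌋ − ⌊(40·39+13)/107⌋ = ⌊1612/107⌋ − ⌊1573/107⌋ = 15 − 14 = 1
n=41: ⌊(42·39+13)/107⌋ − ⌊(41·39+13)/107⌋ = ⌊1651/107⌋ − ⌊1612/107⌋ = 15 − 15 = 0
n=42: ⌊(43·39+13)/107⌋ − ⌊(42·39+13)/107⌋ = ⌊1690/107⌋ − ⌊1651/107⌋ = 15 − 15 = 0
n=43: ⌊(44·39+13)/107⌋ − ⌊(43·39+13)/107⌋ = ⌊1729/107⌋ − ⌊1690/107⌋ = 16 − 15 = 1
n=44: ⌊(45·39+13)/107⌋ − ⌊(44·39+13)/107⌋ = ⌊1768/107⌋ − ⌊1729/107⌋ = 16 − 16 = 0
n=45: ⌊(46·39+13)/107⌋ − ⌊(45·39+13)/107⌋ = ⌊1807/107⌋ − ⌊1768/107⌋ = 16 − 16 = 0
n=46: ⌊(47·39+13)/107⌋ − ⌊(46·39+13)/107⌋ = ⌊1846/107⌋ − ⌊1807/107⌋ = 17 − 16 = 1
n=47: ⌊(48·39+13)/107⌋ − ⌊(47·39+13)/107⌋ = ⌊1885/107⌋ − ⌊1846/107⌋ = 17 − 17 = 0
n=48: ⌊(49·39+13)/107⌋ − ⌊(48·39+13)/107⌋ = ⌊1924/107⌋ − ⌊1885/107⌋ = 17 − 17 = 0
n=49: ⌊(50·39+13)/107⌋ − ⌊(49·39+13)/107⌋ = ⌊1963/107⌋ − ⌊1924/107⌋ = 18 − 17 = 1
n=50: ⌊(51·39+13)/107⌋ − ⌊(50·39+13)/107⌋ = ⌊2002/107⌋ − ⌊1963/107⌋ = 18 − 18 = 0
n=51: ⌊(52·39+13)/107⌋ − ⌊(51·39+13)/107⌋ = ⌊2041/107⌋ − ⌊2002/107⌋ = 19 − 18 = 1
n=52: ⌊(53·39+13)/107⌋ − ⌊(52·39+13)/107⌋ = ⌊2080/107⌋ − ⌊2041/107⌋ = 19 − 19 = 0
n=53: ⌊(54·39+13)/107⌋ − ⌊(53·39+13)/107⌋ = ⌊2119/107⌋ − ⌊2080/107⌋ = 19 − 19 = 0
n=54: ⌊(55·39+13)/107⌋ − ⌊(54·39+13)/107⌋ = ⌊2158/107⌋ − ⌊2119/107⌋ = 20 − 19 = 1
n=55: ⌊(56·39+13)/107⌋ − ⌊(55·39+13)/107⌋ = ⌊2197/107⌋ − ⌊2158/107⌋ = 20 − 20 = 0
n=56: ⌊(57·39+13)/107⌋ − ⌊(56·39+13)/107⌋ = ⌊2236/107⌋ − ⌊2197/107⌋ = 20 − 20 = 0
n=57: ⌊(58·39+13)/107⌋ − ⌊(57·39+13)/107⌋ = ⌊2275/107⌋ − ⌊2236/107⌋ = 21 − 20 = 1
n=58: ⌊(59·39+13)/107⌋ − ⌊(58·39+13)/107⌋ = ⌊2314/107⌋ − ⌊2275/107⌋ = 21 − 21 = 0

00100101001001001010010010010100100100101001001001010010010


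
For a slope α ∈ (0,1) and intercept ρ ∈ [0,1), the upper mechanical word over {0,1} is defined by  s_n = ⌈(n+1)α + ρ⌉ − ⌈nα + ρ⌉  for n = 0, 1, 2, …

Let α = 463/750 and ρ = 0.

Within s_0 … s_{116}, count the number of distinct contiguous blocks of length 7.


t_n = ⌈(n·463)/750⌉ for n = 0 … 117:
  n=0…9: ⌈0/750⌉=0 ⌈463/750⌉=1 ⌈926/750⌉=2 ⌈1389/750⌉=2 ⌈1852/750⌉=3 ⌈2315/750⌉=4 ⌈2778/750⌉=4 ⌈3241/750⌉=5 ⌈3704/750⌉=5 ⌈4167/750⌉=6
  n=10…19: ⌈4630/750⌉=7 ⌈5093/750⌉=7 ⌈5556/750⌉=8 ⌈6019/750⌉=9 ⌈6482/750⌉=9 ⌈6945/750⌉=10 ⌈7408/750⌉=10 ⌈7871/750⌉=11 ⌈8334/750⌉=12 ⌈8797/750⌉=12
  n=20…29: ⌈9260/750⌉=13 ⌈9723/750⌉=13 ⌈10186/750⌉=14 ⌈10649/750⌉=15 ⌈11112/750⌉=15 ⌈11575/750⌉=16 ⌈12038/750⌉=17 ⌈12501/750⌉=17 ⌈12964/750⌉=18 ⌈13427/750⌉=18
  n=30…39: ⌈13890/750⌉=19 ⌈14353/750⌉=20 ⌈14816/750⌉=20 ⌈15279/750⌉=21 ⌈15742/750⌉=21 ⌈16205/750⌉=22 ⌈16668/750⌉=23 ⌈17131/750⌉=23 ⌈17594/750⌉=24 ⌈18057/750⌉=25
  n=40…49: ⌈18520/750⌉=25 ⌈18983/750⌉=26 ⌈19446/750⌉=26 ⌈19909/750⌉=27 ⌈20372/750⌉=28 ⌈20835/750⌉=28 ⌈21298/750⌉=29 ⌈21761/750⌉=30 ⌈22224/750⌉=30 ⌈22687/750⌉=31
  n=50…59: ⌈23150/750⌉=31 ⌈23613/750⌉=32 ⌈24076/750⌉=33 ⌈24539/750⌉=33 ⌈25002/750⌉=34 ⌈25465/750⌉=34 ⌈25928/750⌉=35 ⌈26391/750⌉=36 ⌈26854/750⌉=36 ⌈27317/750⌉=37
  n=60…69: ⌈27780/750⌉=38 ⌈28243/750⌉=38 ⌈28706/750⌉=39 ⌈29169/750⌉=39 ⌈29632/750⌉=40 ⌈30095/750⌉=41 ⌈30558/750⌉=41 ⌈31021/750⌉=42 ⌈31484/750⌉=42 ⌈31947/750⌉=43
  n=70…79: ⌈32410/750⌉=44 ⌈32873/750⌉=44 ⌈33336/750⌉=45 ⌈33799/750⌉=46 ⌈34262/750⌉=46 ⌈34725/750⌉=47 ⌈35188/750⌉=47 ⌈35651/750⌉=48 ⌈36114/750⌉=49 ⌈36577/750⌉=49
  n=80…89: ⌈37040/750⌉=50 ⌈37503/750⌉=51 ⌈37966/750⌉=51 ⌈38429/750⌉=52 ⌈38892/750⌉=52 ⌈39355/750⌉=53 ⌈39818/750⌉=54 ⌈40281/750⌉=54 ⌈40744/750⌉=55 ⌈41207/750⌉=55
  n=90…99: ⌈41670/750⌉=56 ⌈42133/750⌉=57 ⌈42596/750⌉=57 ⌈43059/750⌉=58 ⌈43522/750⌉=59 ⌈43985/750⌉=59 ⌈44448/750⌉=60 ⌈44911/750⌉=60 ⌈45374/750⌉=61 ⌈45837/750⌉=62
  n=100…109: ⌈46300/750⌉=62 ⌈46763/750⌉=63 ⌈47226/750⌉=63 ⌈47689/750⌉=64 ⌈48152/750⌉=65 ⌈48615/750⌉=65 ⌈49078/750⌉=66 ⌈49541/750⌉=67 ⌈50004/750⌉=67 ⌈50467/750⌉=68
  n=110…117: ⌈50930/750⌉=68 ⌈51393/750⌉=69 ⌈51856/750⌉=70 ⌈52319/750⌉=70 ⌈52782/750⌉=71 ⌈53245/750⌉=71 ⌈53708/750⌉=72 ⌈54171/750⌉=73
s_n = t_(n+1) − t_n for n = 0 … 116 gives
prefix = 110110101101101011010110110101101011011010110110101101011011010110101101101011011010110101101101011010110110101101011
slide a length-7 window over [0..6] … [110..116] (111 windows); first occurrence of each distinct factor:
  [  0..  6] 1101101
  [  1..  7] 1011010
  [  2..  8] 0110101
  [  3..  9] 1101011
  [  4.. 10] 1010110
  [  5.. 11] 0101101
  [  6.. 12] 1011011
  [  7.. 13] 0110110
  (the other 103 windows repeat one of these)
distinct factors: {0101101, 0110101, 0110110, 1010110, 1011010, 1011011, 1101011, 1101101}
count = 8  (Sturmian bound for length 7 is 8)

8


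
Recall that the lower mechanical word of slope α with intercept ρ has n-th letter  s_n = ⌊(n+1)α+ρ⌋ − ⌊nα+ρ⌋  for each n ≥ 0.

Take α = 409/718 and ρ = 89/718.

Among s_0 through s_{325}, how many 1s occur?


185

#1s = Σ_{n=0}^{325} s_n = Σ_{n=0}^{325} (⌊(n+1)α+ρ⌋ − ⌊nα+ρ⌋)
the sum telescopes: every ⌊nα+ρ⌋ with 0 < n < 326 appears once with + and once with −, leaving ⌊326α+ρ⌋ − ⌊0·α+ρ⌋
326α + ρ = (326·409 + 89) / 718 = 133423/718
ρ = 89/718
⌊133423/718⌋ = 185,  ⌊89/718⌋ = 0
#1s = 185 − 0 = 185


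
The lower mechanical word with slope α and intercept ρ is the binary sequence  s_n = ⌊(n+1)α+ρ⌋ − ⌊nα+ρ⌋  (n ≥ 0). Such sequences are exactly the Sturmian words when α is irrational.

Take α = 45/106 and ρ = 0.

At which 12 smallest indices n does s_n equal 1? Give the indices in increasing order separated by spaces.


n=0: ⌊45/106⌋−⌊0/106⌋ = 0−0 = 0
n=1: ⌊90/106⌋−⌊45/106⌋ = 0−0 = 0
n=2: ⌊135/106⌋−⌊90/106⌋ = 1−0 = 1  ← one
n=3: ⌊180/106⌋−⌊135/106⌋ = 1−1 = 0
n=4: ⌊225/106⌋−⌊180/106⌋ = 2−1 = 1  ← one
n=5: ⌊270/106⌋−⌊225/106⌋ = 2−2 = 0
n=6: ⌊315/106⌋−⌊270/106⌋ = 2−2 = 0
n=7: ⌊360/106⌋−⌊315/106⌋ = 3−2 = 1  ← one
n=8: ⌊405/106⌋−⌊360/106⌋ = 3−3 = 0
n=9: ⌊450/106⌋−⌊405/106⌋ = 4−3 = 1  ← one
n=10: ⌊495/106⌋−⌊450/106⌋ = 4−4 = 0
n=11: ⌊540/106⌋−⌊495/106⌋ = 5−4 = 1  ← one
n=12: ⌊585/106⌋−⌊540/106⌋ = 5−5 = 0
n=13: ⌊630/106⌋−⌊585/106⌋ = 5−5 = 0
n=14: ⌊675/106⌋−⌊630/106⌋ = 6−5 = 1  ← one
n=15: ⌊720/106⌋−⌊675/106⌋ = 6−6 = 0
n=16: ⌊765/106⌋−⌊720/106⌋ = 7−6 = 1  ← one
n=17: ⌊810/106⌋−⌊765/106⌋ = 7−7 = 0
n=18: ⌊855/106⌋−⌊810/106⌋ = 8−7 = 1  ← one
n=19: ⌊900/106⌋−⌊855/106⌋ = 8−8 = 0
n=20: ⌊945/106⌋−⌊900/106⌋ = 8−8 = 0
n=21: ⌊990/106⌋−⌊945/106⌋ = 9−8 = 1  ← one
n=22: ⌊1035/106⌋−⌊990/106⌋ = 9−9 = 0
n=23: ⌊1080/106⌋−⌊1035/106⌋ = 10−9 = 1  ← one
n=24: ⌊1125/106⌋−⌊1080/106⌋ = 10−10 = 0
n=25: ⌊1170/106⌋−⌊1125/106⌋ = 11−10 = 1  ← one
n=26: ⌊1215/106⌋−⌊1170/106⌋ = 11−11 = 0
n=27: ⌊1260/106⌋−⌊1215/106⌋ = 11−11 = 0
n=28: ⌊1305/106⌋−⌊1260/106⌋ = 12−11 = 1  ← one
positions of the first 12 ones: 2 4 7 9 11 14 16 18 21 23 25 28

2 4 7 9 11 14 16 18 21 23 25 28


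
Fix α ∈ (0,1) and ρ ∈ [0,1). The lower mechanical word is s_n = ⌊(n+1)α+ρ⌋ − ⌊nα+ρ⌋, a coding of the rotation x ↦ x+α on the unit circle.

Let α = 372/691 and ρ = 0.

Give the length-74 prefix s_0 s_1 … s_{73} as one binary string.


n=0: ⌊(1·372)/691⌋ − ⌊(0·372)/691⌋ = ⌊372/691⌋ − ⌊0/691⌋ = 0 − 0 = 0
n=1: ⌊(2·372)/691⌋ − ⌊(1·372)/691⌋ = ⌊744/691⌋ − ⌊372/691⌋ = 1 − 0 = 1
n=2: ⌊(3·372)/691⌋ − ⌊(2·372)/691⌋ = ⌊1116/691⌋ − ⌊744/691⌋ = 1 − 1 = 0
n=3: ⌊(4·372)/691⌋ − ⌊(3·372)/691⌋ = ⌊1488/691⌋ − ⌊1116/691⌋ = 2 − 1 = 1
n=4: ⌊(5·372)/691⌋ − ⌊(4·372)/691⌋ = ⌊1860/691⌋ − ⌊1488/691⌋ = 2 − 2 = 0
n=5: ⌊(6·372)/691⌋ − ⌊(5·372)/691⌋ = ⌊2232/691⌋ − ⌊1860/691⌋ = 3 − 2 = 1
n=6: ⌊(7·372)/691⌋ − ⌊(6·372)/691⌋ = ⌊2604/691⌋ − ⌊2232/691⌋ = 3 − 3 = 0
n=7: ⌊(8·372)/691⌋ − ⌊(7·372)/691⌋ = ⌊2976/691⌋ − ⌊2604/691⌋ = 4 − 3 = 1
n=8: ⌊(9·372)/691⌋ − ⌊(8·372)/691⌋ = ⌊3348/691⌋ − ⌊2976/691⌋ = 4 − 4 = 0
n=9: ⌊(10·372)/691⌋ − ⌊(9·372)/691⌋ = ⌊3720/691⌋ − ⌊3348/691⌋ = 5 − 4 = 1
n=10: ⌊(11·372)/691⌋ − ⌊(10·372)/691⌋ = ⌊4092/691⌋ − ⌊3720/691⌋ = 5 − 5 = 0
n=11: ⌊(12·372)/691⌋ − ⌊(11·372)/691⌋ = ⌊4464/691⌋ − ⌊4092/691⌋ = 6 − 5 = 1
n=12: ⌊(13·372)/691⌋ − ⌊(12·372)/691⌋ = ⌊4836/691⌋ − ⌊4464/691⌋ = 6 − 6 = 0
n=13: ⌊(14·372)/691⌋ − ⌊(13·372)/691⌋ = ⌊5208/691⌋ − ⌊4836/691⌋ = 7 − 6 = 1
n=14: ⌊(15·372)/691⌋ − ⌊(14·372)/691⌋ = ⌊5580/691⌋ − ⌊5208/691⌋ = 8 − 7 = 1
n=15: ⌊(16·372)/691⌋ − ⌊(15·372)/691⌋ = ⌊5952/691⌋ − ⌊5580/691⌋ = 8 − 8 = 0
n=16: ⌊(17·372)/691⌋ − ⌊(16·372)/691⌋ = ⌊6324/691⌋ − ⌊5952/691⌋ = 9 − 8 = 1
n=17: ⌊(18·372)/691⌋ − ⌊(17·372)/691⌋ = ⌊6696/691⌋ − ⌊6324/691⌋ = 9 − 9 = 0
n=18: ⌊(19·372)/691⌋ − ⌊(18·372)/691⌋ = ⌊7068/691⌋ − ⌊6696/691⌋ = 10 − 9 = 1
n=19: ⌊(20·372)/691⌋ − ⌊(19·372)/691⌋ = ⌊7440/691⌋ − ⌊7068/691⌋ = 10 − 10 = 0
n=20: ⌊(21·372)/691⌋ − ⌊(20·372)/691⌋ = ⌊7812/691⌋ − ⌊7440/691⌋ = 11 − 10 = 1
n=21: ⌊(22·372)/691⌋ − ⌊(21·372)/691⌋ = ⌊8184/691⌋ − ⌊7812/691⌋ = 11 − 11 = 0
n=22: ⌊(23·372)/691⌋ − ⌊(22·372)/691⌋ = ⌊8556/691⌋ − ⌊8184/691⌋ = 12 − 11 = 1
n=23: ⌊(24·372)/691⌋ − ⌊(23·372)/691⌋ = ⌊8928/691⌋ − ⌊8556/691⌋ = 12 − 12 = 0
n=24: ⌊(25·372)/691⌋ − ⌊(24·372)/691⌋ = ⌊9300/691⌋ − ⌊8928/691⌋ = 13 − 12 = 1
n=25: ⌊(26·372)/691⌋ − ⌊(25·372)/691⌋ = ⌊9672/691⌋ − ⌊9300/691⌋ = 13 − 13 = 0
n=26: ⌊(27·372)/691⌋ − ⌊(26·372)/691⌋ = ⌊10044/691⌋ − ⌊9672/691⌋ = 14 − 13 = 1
n=27: ⌊(28·372)/691⌋ − ⌊(27·372)/691⌋ = ⌊10416/691⌋ − ⌊10044/691⌋ = 15 − 14 = 1
n=28: ⌊(29·372)/691⌋ − ⌊(28·372)/691⌋ = ⌊10788/691⌋ − ⌊10416/691⌋ = 15 − 15 = 0
n=29: ⌊(30·372)/691⌋ − ⌊(29·372)/691⌋ = ⌊11160/691⌋ − ⌊10788/691⌋ = 16 − 15 = 1
n=30: ⌊(31·372)/691⌋ − ⌊(30·372)/691⌋ = ⌊11532/691⌋ − ⌊11160/691⌋ = 16 − 16 = 0
n=31: ⌊(32·372)/691⌋ − ⌊(31·372)/691⌋ = ⌊11904/691⌋ − ⌊11532/691⌋ = 17 − 16 = 1
n=32: ⌊(33·372)/691⌋ − ⌊(32·372)/691⌋ = ⌊12276/691⌋ − ⌊11904/691⌋ = 17 − 17 = 0
n=33: ⌊(34·372)/691⌋ − ⌊(33·372)/691⌋ = ⌊12648/691⌋ − ⌊12276/691⌋ = 18 − 17 = 1
n=34: ⌊(35·372)/691⌋ − ⌊(34·372)/691⌋ = ⌊13020/691⌋ − ⌊12648/691⌋ = 18 − 18 = 0
n=35: ⌊(36·372)/691⌋ − ⌊(35·372)/691⌋ = ⌊13392/691⌋ − ⌊13020/691⌋ = 19 − 18 = 1
n=36: ⌊(37·372)/691⌋ − ⌊(36·372)/691⌋ = ⌊13764/691⌋ − ⌊13392/691⌋ = 19 − 19 = 0
n=37: ⌊(38·372)/691⌋ − ⌊(37·372)/691⌋ = ⌊14136/691⌋ − ⌊13764/691⌋ = 20 − 19 = 1
n=38: ⌊(39·372)/691⌋ − ⌊(38·372)/691⌋ = ⌊14508/691⌋ − ⌊14136/691⌋ = 20 − 20 = 0
n=39: ⌊(40·372)/691⌋ − ⌊(39·372)/691⌋ = ⌊14880/691⌋ − ⌊14508/691⌋ = 21 − 20 = 1
n=40: ⌊(41·372)/691⌋ − ⌊(40·372)/691⌋ = ⌊15252/691⌋ − ⌊14880/691⌋ = 22 − 21 = 1
n=41: ⌊(42·372)/691⌋ − ⌊(41·372)/691⌋ = ⌊15624/691⌋ − ⌊15252/691⌋ = 22 − 22 = 0
n=42: ⌊(43·372)/691⌋ − ⌊(42·372)/691⌋ = ⌊15996/691⌋ − ⌊15624/691⌋ = 23 − 22 = 1
n=43: ⌊(44·372)/691⌋ − ⌊(43·372)/691⌋ = ⌊16368/691⌋ − ⌊15996/691⌋ = 23 − 23 = 0
n=44: ⌊(45·372)/691⌋ − ⌊(44·372)/691⌋ = ⌊16740/691⌋ − ⌊16368/691⌋ = 24 − 23 = 1
n=45: ⌊(46·372)/691⌋ − ⌊(45·372)/691⌋ = ⌊17112/691⌋ − ⌊16740/691⌋ = 24 − 24 = 0
n=46: ⌊(47·372)/691⌋ − ⌊(46·372)/691⌋ = ⌊17484/691⌋ − ⌊17112/691⌋ = 25 − 24 = 1
n=47: ⌊(48·372)/691⌋ − ⌊(47·372)/691⌋ = ⌊17856/691⌋ − ⌊17484/691⌋ = 25 − 25 = 0
n=48: ⌊(49·372)/691⌋ − ⌊(48·372)/691⌋ = ⌊18228/691⌋ − ⌊17856/691⌋ = 26 − 25 = 1
n=49: ⌊(50·372)/691⌋ − ⌊(49·372)/691⌋ = ⌊18600/691⌋ − ⌊18228/691⌋ = 26 − 26 = 0
n=50: ⌊(51·372)/691⌋ − ⌊(50·372)/691⌋ = ⌊18972/691⌋ − ⌊18600/691⌋ = 27 − 26 = 1
n=51: ⌊(52·372)/691⌋ − ⌊(51·372)/691⌋ = ⌊19344/691⌋ − ⌊18972/691⌋ = 27 − 27 = 0
n=52: ⌊(53·372)/691⌋ − ⌊(52·372)/691⌋ = ⌊19716/691⌋ − ⌊19344/691⌋ = 28 − 27 = 1
n=53: ⌊(54·372)/691⌋ − ⌊(53·372)/691⌋ = ⌊20088/691⌋ − ⌊19716/691⌋ = 29 − 28 = 1
n=54: ⌊(55·372)/691⌋ − ⌊(54·372)/691⌋ = ⌊20460/691⌋ − ⌊20088/691⌋ = 29 − 29 = 0
n=55: ⌊(56·372)/691⌋ − ⌊(55·372)/691⌋ = ⌊20832/691⌋ − ⌊20460/691⌋ = 30 − 29 = 1
n=56: ⌊(57·372)/691⌋ − ⌊(56·372)/691⌋ = ⌊21204/691⌋ − ⌊20832/691⌋ = 30 − 30 = 0
n=57: ⌊(58·372)/691⌋ − ⌊(57·372)/691⌋ = ⌊21576/691⌋ − ⌊21204/691⌋ = 31 − 30 = 1
n=58: ⌊(59·372)/691⌋ − ⌊(58·372)/691⌋ = ⌊21948/691⌋ − ⌊21576/691⌋ = 31 − 31 = 0
n=59: ⌊(60·372)/691⌋ − ⌊(59·372)/691⌋ = ⌊22320/691⌋ − ⌊21948/691⌋ = 32 − 31 = 1
n=60: ⌊(61·372)/691⌋ − ⌊(60·372)/691⌋ = ⌊22692/691⌋ − ⌊22320/691⌋ = 32 − 32 = 0
n=61: ⌊(62·372)/691⌋ − ⌊(61·372)/691⌋ = ⌊23064/691⌋ − ⌊22692/691⌋ = 33 − 32 = 1
n=62: ⌊(63·372)/691⌋ − ⌊(62·372)/691⌋ = ⌊23436/691⌋ − ⌊23064/691⌋ = 33 − 33 = 0
n=63: ⌊(64·372)/691⌋ − ⌊(63·372)/691⌋ = ⌊23808/691⌋ − ⌊23436/691⌋ = 34 − 33 = 1
n=64: ⌊(65·372)/691⌋ − ⌊(64·372)/691⌋ = ⌊24180/691⌋ − ⌊23808/691⌋ = 34 − 34 = 0
n=65: ⌊(66·372)/691⌋ − ⌊(65·372)/691⌋ = ⌊24552/691⌋ − ⌊24180/691⌋ = 35 − 34 = 1
n=66: ⌊(67·372)/691⌋ − ⌊(66·372)/691⌋ = ⌊24924/691⌋ − ⌊24552/691⌋ = 36 − 35 = 1
n=67: ⌊(68·372)/691⌋ − ⌊(67·372)/691⌋ = ⌊25296/691⌋ − ⌊24924/691⌋ = 36 − 36 = 0
n=68: ⌊(69·372)/691⌋ − ⌊(68·372)/691⌋ = ⌊25668/691⌋ − ⌊25296/691⌋ = 37 − 36 = 1
n=69: ⌊(70·372)/691⌋ − ⌊(69·372)/691⌋ = ⌊26040/691⌋ − ⌊25668/691⌋ = 37 − 37 = 0
n=70: ⌊(71·372)/691⌋ − ⌊(70·372)/691⌋ = ⌊26412/691⌋ − ⌊26040/691⌋ = 38 − 37 = 1
n=71: ⌊(72·372)/691⌋ − ⌊(71·372)/691⌋ = ⌊26784/691⌋ − ⌊26412/691⌋ = 38 − 38 = 0
n=72: ⌊(73·372)/691⌋ − ⌊(72·372)/691⌋ = ⌊27156/691⌋ − ⌊26784/691⌋ = 39 − 38 = 1
n=73: ⌊(74·372)/691⌋ − ⌊(73·372)/691⌋ = ⌊27528/691⌋ − ⌊27156/691⌋ = 39 − 39 = 0

01010101010101101010101010110101010101011010101010101101010101010110101010


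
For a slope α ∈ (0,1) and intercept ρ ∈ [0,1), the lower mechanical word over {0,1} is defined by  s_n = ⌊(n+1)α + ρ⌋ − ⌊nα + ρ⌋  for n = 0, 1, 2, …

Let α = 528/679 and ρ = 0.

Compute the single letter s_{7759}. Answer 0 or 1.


1

(n+1)α + ρ = (7760·528) / 679 = 4097280/679
nα + ρ     = (7759·528) / 679 = 4096752/679
⌊4097280/679⌋ = 6034,  ⌊4096752/679⌋ = 6033
s_{7759} = 6034 − 6033 = 1


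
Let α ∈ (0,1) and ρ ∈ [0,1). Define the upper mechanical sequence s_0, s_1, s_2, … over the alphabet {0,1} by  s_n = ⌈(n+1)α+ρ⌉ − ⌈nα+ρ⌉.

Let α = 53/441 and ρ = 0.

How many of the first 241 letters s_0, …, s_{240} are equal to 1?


29

#1s = Σ_{n=0}^{240} s_n = Σ_{n=0}^{240} (⌈(n+1)α+ρ⌉ − ⌈nα+ρ⌉)
the sum telescopes: every ⌈nα+ρ⌉ with 0 < n < 241 appears once with + and once with −, leaving ⌈241α+ρ⌉ − ⌈0·α+ρ⌉
241α + ρ = (241·53) / 441 = 12773/441
ρ = 0/441
⌈12773/441⌉ = 29,  ⌈0/441⌉ = 0
#1s = 29 − 0 = 29


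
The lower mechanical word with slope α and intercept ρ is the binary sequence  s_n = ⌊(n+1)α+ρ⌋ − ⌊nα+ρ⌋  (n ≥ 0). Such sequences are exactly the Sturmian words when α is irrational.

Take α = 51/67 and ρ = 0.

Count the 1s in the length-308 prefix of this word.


#1s = Σ_{n=0}^{307} s_n = Σ_{n=0}^{307} (⌊(n+1)α+ρ⌋ − ⌊nα+ρ⌋)
the sum telescopes: every ⌊nα+ρ⌋ with 0 < n < 308 appears once with + and once with −, leaving ⌊308α+ρ⌋ − ⌊0·α+ρ⌋
308α + ρ = (308·51) / 67 = 15708/67
ρ = 0/67
⌊15708/67⌋ = 234,  ⌊0/67⌋ = 0
#1s = 234 − 0 = 234

234


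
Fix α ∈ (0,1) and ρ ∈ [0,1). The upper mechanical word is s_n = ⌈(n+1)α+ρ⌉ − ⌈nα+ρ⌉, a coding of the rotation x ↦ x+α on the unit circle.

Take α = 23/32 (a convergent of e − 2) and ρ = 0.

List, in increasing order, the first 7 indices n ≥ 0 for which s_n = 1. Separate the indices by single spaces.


0 1 2 4 5 6 8

n=0: ⌈23/32⌉−⌈0/32⌉ = 1−0 = 1  ← one
n=1: ⌈46/32⌉−⌈23/32⌉ = 2−1 = 1  ← one
n=2: ⌈69/32⌉−⌈46/32⌉ = 3−2 = 1  ← one
n=3: ⌈92/32⌉−⌈69/32⌉ = 3−3 = 0
n=4: ⌈115/32⌉−⌈92/32⌉ = 4−3 = 1  ← one
n=5: ⌈138/32⌉−⌈115/32⌉ = 5−4 = 1  ← one
n=6: ⌈161/32⌉−⌈138/32⌉ = 6−5 = 1  ← one
n=7: ⌈184/32⌉−⌈161/32⌉ = 6−6 = 0
n=8: ⌈207/32⌉−⌈184/32⌉ = 7−6 = 1  ← one
positions of the first 7 ones: 0 1 2 4 5 6 8


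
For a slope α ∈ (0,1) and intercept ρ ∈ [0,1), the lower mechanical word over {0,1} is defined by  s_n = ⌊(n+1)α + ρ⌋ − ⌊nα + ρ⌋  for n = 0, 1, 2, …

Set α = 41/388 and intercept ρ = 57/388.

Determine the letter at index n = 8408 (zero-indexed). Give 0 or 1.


(n+1)α + ρ = (8409·41 + 57) / 388 = 344826/388
nα + ρ     = (8408·41 + 57) / 388 = 344785/388
⌊344826/388⌋ = 888,  ⌊344785/388⌋ = 888
s_{8408} = 888 − 888 = 0

0
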